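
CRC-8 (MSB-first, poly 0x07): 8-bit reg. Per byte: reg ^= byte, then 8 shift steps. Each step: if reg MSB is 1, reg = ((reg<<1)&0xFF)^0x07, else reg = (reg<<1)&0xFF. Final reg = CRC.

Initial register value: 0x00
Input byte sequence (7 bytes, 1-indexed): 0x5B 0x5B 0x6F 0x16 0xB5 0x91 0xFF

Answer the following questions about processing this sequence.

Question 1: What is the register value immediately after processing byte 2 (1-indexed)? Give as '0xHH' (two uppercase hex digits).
After byte 1 (0x5B): reg=0x86
After byte 2 (0x5B): reg=0x1D

Answer: 0x1D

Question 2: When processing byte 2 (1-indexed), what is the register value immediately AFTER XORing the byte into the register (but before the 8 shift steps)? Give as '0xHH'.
Answer: 0xDD

Derivation:
Register before byte 2: 0x86
Byte 2: 0x5B
0x86 XOR 0x5B = 0xDD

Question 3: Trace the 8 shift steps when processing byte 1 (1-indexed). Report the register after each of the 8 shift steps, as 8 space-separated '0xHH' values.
Answer: 0xB6 0x6B 0xD6 0xAB 0x51 0xA2 0x43 0x86

Derivation:
Register before byte 1: 0x00
After XOR with byte 0x5B: 0x5B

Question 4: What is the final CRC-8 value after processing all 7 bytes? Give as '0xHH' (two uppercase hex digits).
Answer: 0x64

Derivation:
After byte 1 (0x5B): reg=0x86
After byte 2 (0x5B): reg=0x1D
After byte 3 (0x6F): reg=0x59
After byte 4 (0x16): reg=0xEA
After byte 5 (0xB5): reg=0x9A
After byte 6 (0x91): reg=0x31
After byte 7 (0xFF): reg=0x64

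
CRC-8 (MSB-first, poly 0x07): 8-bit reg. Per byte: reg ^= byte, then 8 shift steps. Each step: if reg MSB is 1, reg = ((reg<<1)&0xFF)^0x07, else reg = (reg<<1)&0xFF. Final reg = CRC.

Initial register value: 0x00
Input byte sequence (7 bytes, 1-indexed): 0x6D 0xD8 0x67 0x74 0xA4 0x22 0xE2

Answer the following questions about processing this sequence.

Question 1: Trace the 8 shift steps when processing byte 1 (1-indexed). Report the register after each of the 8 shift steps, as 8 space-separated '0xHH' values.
Register before byte 1: 0x00
After XOR with byte 0x6D: 0x6D

Answer: 0xDA 0xB3 0x61 0xC2 0x83 0x01 0x02 0x04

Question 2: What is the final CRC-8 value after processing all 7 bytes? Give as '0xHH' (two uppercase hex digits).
Answer: 0xC7

Derivation:
After byte 1 (0x6D): reg=0x04
After byte 2 (0xD8): reg=0x1A
After byte 3 (0x67): reg=0x74
After byte 4 (0x74): reg=0x00
After byte 5 (0xA4): reg=0x75
After byte 6 (0x22): reg=0xA2
After byte 7 (0xE2): reg=0xC7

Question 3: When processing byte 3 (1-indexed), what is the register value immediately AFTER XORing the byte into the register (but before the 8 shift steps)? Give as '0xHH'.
Answer: 0x7D

Derivation:
Register before byte 3: 0x1A
Byte 3: 0x67
0x1A XOR 0x67 = 0x7D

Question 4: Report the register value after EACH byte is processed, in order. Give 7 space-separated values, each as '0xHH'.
0x04 0x1A 0x74 0x00 0x75 0xA2 0xC7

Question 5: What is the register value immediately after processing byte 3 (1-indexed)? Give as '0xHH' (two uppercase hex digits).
After byte 1 (0x6D): reg=0x04
After byte 2 (0xD8): reg=0x1A
After byte 3 (0x67): reg=0x74

Answer: 0x74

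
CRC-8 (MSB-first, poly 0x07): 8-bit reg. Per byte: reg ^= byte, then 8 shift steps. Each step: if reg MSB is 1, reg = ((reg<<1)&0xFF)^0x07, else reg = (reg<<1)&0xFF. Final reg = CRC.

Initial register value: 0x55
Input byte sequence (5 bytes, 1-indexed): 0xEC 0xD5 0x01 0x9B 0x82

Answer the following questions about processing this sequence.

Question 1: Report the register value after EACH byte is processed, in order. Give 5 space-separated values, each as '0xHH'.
0x26 0xD7 0x2C 0x0C 0xA3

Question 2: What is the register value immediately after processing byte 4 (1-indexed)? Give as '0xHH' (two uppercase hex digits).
After byte 1 (0xEC): reg=0x26
After byte 2 (0xD5): reg=0xD7
After byte 3 (0x01): reg=0x2C
After byte 4 (0x9B): reg=0x0C

Answer: 0x0C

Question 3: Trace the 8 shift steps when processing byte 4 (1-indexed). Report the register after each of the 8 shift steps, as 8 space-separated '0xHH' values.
After byte 1 (0xEC): reg=0x26
After byte 2 (0xD5): reg=0xD7
After byte 3 (0x01): reg=0x2C
Register before byte 4: 0x2C
After XOR with byte 0x9B: 0xB7

Answer: 0x69 0xD2 0xA3 0x41 0x82 0x03 0x06 0x0C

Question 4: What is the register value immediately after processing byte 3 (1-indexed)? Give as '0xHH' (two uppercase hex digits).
After byte 1 (0xEC): reg=0x26
After byte 2 (0xD5): reg=0xD7
After byte 3 (0x01): reg=0x2C

Answer: 0x2C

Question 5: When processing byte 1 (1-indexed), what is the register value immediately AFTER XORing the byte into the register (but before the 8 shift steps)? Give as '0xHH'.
Answer: 0xB9

Derivation:
Register before byte 1: 0x55
Byte 1: 0xEC
0x55 XOR 0xEC = 0xB9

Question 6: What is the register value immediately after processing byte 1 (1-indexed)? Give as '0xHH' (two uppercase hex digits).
After byte 1 (0xEC): reg=0x26

Answer: 0x26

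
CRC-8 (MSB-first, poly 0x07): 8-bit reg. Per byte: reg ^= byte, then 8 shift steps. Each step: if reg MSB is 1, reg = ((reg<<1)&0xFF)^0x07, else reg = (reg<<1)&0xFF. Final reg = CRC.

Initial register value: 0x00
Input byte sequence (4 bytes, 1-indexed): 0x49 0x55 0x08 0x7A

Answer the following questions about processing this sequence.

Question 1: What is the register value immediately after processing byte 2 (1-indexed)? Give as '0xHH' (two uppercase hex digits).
After byte 1 (0x49): reg=0xF8
After byte 2 (0x55): reg=0x4A

Answer: 0x4A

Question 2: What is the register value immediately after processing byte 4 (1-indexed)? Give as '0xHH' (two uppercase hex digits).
After byte 1 (0x49): reg=0xF8
After byte 2 (0x55): reg=0x4A
After byte 3 (0x08): reg=0xC9
After byte 4 (0x7A): reg=0x10

Answer: 0x10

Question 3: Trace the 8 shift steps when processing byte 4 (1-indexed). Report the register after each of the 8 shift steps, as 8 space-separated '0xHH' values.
Answer: 0x61 0xC2 0x83 0x01 0x02 0x04 0x08 0x10

Derivation:
After byte 1 (0x49): reg=0xF8
After byte 2 (0x55): reg=0x4A
After byte 3 (0x08): reg=0xC9
Register before byte 4: 0xC9
After XOR with byte 0x7A: 0xB3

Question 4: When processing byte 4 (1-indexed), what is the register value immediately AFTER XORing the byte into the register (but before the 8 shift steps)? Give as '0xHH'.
Register before byte 4: 0xC9
Byte 4: 0x7A
0xC9 XOR 0x7A = 0xB3

Answer: 0xB3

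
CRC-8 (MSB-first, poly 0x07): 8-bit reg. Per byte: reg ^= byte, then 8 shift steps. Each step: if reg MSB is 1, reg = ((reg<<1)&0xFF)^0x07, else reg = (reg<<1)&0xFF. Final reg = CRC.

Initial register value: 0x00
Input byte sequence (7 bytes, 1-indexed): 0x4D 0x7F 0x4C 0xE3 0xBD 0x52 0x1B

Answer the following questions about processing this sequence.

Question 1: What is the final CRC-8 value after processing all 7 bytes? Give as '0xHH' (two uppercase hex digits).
Answer: 0x5A

Derivation:
After byte 1 (0x4D): reg=0xE4
After byte 2 (0x7F): reg=0xC8
After byte 3 (0x4C): reg=0x95
After byte 4 (0xE3): reg=0x45
After byte 5 (0xBD): reg=0xE6
After byte 6 (0x52): reg=0x05
After byte 7 (0x1B): reg=0x5A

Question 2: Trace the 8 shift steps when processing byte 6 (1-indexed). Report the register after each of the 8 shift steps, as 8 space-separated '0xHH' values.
After byte 1 (0x4D): reg=0xE4
After byte 2 (0x7F): reg=0xC8
After byte 3 (0x4C): reg=0x95
After byte 4 (0xE3): reg=0x45
After byte 5 (0xBD): reg=0xE6
Register before byte 6: 0xE6
After XOR with byte 0x52: 0xB4

Answer: 0x6F 0xDE 0xBB 0x71 0xE2 0xC3 0x81 0x05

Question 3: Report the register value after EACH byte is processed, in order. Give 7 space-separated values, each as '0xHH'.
0xE4 0xC8 0x95 0x45 0xE6 0x05 0x5A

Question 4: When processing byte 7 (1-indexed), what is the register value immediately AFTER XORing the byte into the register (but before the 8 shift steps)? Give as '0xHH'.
Register before byte 7: 0x05
Byte 7: 0x1B
0x05 XOR 0x1B = 0x1E

Answer: 0x1E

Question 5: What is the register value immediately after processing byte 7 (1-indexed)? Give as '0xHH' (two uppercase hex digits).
Answer: 0x5A

Derivation:
After byte 1 (0x4D): reg=0xE4
After byte 2 (0x7F): reg=0xC8
After byte 3 (0x4C): reg=0x95
After byte 4 (0xE3): reg=0x45
After byte 5 (0xBD): reg=0xE6
After byte 6 (0x52): reg=0x05
After byte 7 (0x1B): reg=0x5A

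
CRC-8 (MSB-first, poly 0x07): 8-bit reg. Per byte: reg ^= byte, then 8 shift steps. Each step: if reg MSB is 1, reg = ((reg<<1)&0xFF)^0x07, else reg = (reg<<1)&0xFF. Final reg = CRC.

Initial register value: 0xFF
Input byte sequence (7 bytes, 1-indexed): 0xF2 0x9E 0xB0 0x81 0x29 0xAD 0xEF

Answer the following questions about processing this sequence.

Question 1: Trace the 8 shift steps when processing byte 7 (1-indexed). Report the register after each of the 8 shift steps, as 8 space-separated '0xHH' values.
Answer: 0xF6 0xEB 0xD1 0xA5 0x4D 0x9A 0x33 0x66

Derivation:
After byte 1 (0xF2): reg=0x23
After byte 2 (0x9E): reg=0x3A
After byte 3 (0xB0): reg=0xBF
After byte 4 (0x81): reg=0xBA
After byte 5 (0x29): reg=0xF0
After byte 6 (0xAD): reg=0x94
Register before byte 7: 0x94
After XOR with byte 0xEF: 0x7B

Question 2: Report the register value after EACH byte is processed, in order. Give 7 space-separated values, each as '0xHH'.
0x23 0x3A 0xBF 0xBA 0xF0 0x94 0x66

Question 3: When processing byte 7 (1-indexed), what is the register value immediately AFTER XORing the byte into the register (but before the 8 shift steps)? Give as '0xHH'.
Answer: 0x7B

Derivation:
Register before byte 7: 0x94
Byte 7: 0xEF
0x94 XOR 0xEF = 0x7B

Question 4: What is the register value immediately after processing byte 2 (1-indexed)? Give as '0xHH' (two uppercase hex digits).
Answer: 0x3A

Derivation:
After byte 1 (0xF2): reg=0x23
After byte 2 (0x9E): reg=0x3A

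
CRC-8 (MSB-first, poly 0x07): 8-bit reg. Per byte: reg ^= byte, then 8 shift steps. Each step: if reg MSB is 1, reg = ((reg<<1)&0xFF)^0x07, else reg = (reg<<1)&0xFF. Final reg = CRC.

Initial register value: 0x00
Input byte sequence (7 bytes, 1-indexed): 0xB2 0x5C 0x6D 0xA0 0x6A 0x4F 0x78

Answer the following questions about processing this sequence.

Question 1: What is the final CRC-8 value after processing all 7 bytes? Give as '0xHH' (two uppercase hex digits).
Answer: 0x50

Derivation:
After byte 1 (0xB2): reg=0x17
After byte 2 (0x5C): reg=0xF6
After byte 3 (0x6D): reg=0xC8
After byte 4 (0xA0): reg=0x1F
After byte 5 (0x6A): reg=0x4C
After byte 6 (0x4F): reg=0x09
After byte 7 (0x78): reg=0x50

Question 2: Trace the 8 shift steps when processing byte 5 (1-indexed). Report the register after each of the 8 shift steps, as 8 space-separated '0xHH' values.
After byte 1 (0xB2): reg=0x17
After byte 2 (0x5C): reg=0xF6
After byte 3 (0x6D): reg=0xC8
After byte 4 (0xA0): reg=0x1F
Register before byte 5: 0x1F
After XOR with byte 0x6A: 0x75

Answer: 0xEA 0xD3 0xA1 0x45 0x8A 0x13 0x26 0x4C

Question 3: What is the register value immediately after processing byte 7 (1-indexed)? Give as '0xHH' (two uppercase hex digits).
After byte 1 (0xB2): reg=0x17
After byte 2 (0x5C): reg=0xF6
After byte 3 (0x6D): reg=0xC8
After byte 4 (0xA0): reg=0x1F
After byte 5 (0x6A): reg=0x4C
After byte 6 (0x4F): reg=0x09
After byte 7 (0x78): reg=0x50

Answer: 0x50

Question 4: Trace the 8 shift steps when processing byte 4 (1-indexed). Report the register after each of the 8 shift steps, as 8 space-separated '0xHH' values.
After byte 1 (0xB2): reg=0x17
After byte 2 (0x5C): reg=0xF6
After byte 3 (0x6D): reg=0xC8
Register before byte 4: 0xC8
After XOR with byte 0xA0: 0x68

Answer: 0xD0 0xA7 0x49 0x92 0x23 0x46 0x8C 0x1F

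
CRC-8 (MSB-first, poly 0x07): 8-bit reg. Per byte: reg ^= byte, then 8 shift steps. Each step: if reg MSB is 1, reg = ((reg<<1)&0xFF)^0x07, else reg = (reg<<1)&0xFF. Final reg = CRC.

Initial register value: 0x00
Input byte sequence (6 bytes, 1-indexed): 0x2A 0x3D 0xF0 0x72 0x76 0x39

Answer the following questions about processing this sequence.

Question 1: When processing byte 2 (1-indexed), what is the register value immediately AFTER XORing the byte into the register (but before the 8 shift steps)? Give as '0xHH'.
Register before byte 2: 0xD6
Byte 2: 0x3D
0xD6 XOR 0x3D = 0xEB

Answer: 0xEB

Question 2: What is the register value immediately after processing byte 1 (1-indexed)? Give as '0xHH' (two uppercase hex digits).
After byte 1 (0x2A): reg=0xD6

Answer: 0xD6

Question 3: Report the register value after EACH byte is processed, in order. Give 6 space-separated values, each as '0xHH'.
0xD6 0x9F 0x0A 0x6F 0x4F 0x45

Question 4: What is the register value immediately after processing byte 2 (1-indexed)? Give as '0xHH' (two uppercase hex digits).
Answer: 0x9F

Derivation:
After byte 1 (0x2A): reg=0xD6
After byte 2 (0x3D): reg=0x9F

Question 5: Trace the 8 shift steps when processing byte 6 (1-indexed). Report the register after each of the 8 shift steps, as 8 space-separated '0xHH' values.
After byte 1 (0x2A): reg=0xD6
After byte 2 (0x3D): reg=0x9F
After byte 3 (0xF0): reg=0x0A
After byte 4 (0x72): reg=0x6F
After byte 5 (0x76): reg=0x4F
Register before byte 6: 0x4F
After XOR with byte 0x39: 0x76

Answer: 0xEC 0xDF 0xB9 0x75 0xEA 0xD3 0xA1 0x45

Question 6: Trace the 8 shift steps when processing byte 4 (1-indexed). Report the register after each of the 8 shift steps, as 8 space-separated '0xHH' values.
Answer: 0xF0 0xE7 0xC9 0x95 0x2D 0x5A 0xB4 0x6F

Derivation:
After byte 1 (0x2A): reg=0xD6
After byte 2 (0x3D): reg=0x9F
After byte 3 (0xF0): reg=0x0A
Register before byte 4: 0x0A
After XOR with byte 0x72: 0x78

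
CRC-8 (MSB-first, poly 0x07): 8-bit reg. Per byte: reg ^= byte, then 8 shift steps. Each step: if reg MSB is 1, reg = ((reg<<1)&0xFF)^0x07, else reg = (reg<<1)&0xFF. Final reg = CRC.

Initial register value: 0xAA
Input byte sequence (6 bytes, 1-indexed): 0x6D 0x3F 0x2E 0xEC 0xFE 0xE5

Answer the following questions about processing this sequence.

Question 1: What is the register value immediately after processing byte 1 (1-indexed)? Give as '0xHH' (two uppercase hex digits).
After byte 1 (0x6D): reg=0x5B

Answer: 0x5B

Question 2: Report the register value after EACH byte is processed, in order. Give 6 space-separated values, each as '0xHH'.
0x5B 0x3B 0x6B 0x9C 0x29 0x6A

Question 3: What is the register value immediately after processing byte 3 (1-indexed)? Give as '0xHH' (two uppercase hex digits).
After byte 1 (0x6D): reg=0x5B
After byte 2 (0x3F): reg=0x3B
After byte 3 (0x2E): reg=0x6B

Answer: 0x6B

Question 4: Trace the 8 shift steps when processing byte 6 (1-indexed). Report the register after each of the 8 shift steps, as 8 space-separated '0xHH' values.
After byte 1 (0x6D): reg=0x5B
After byte 2 (0x3F): reg=0x3B
After byte 3 (0x2E): reg=0x6B
After byte 4 (0xEC): reg=0x9C
After byte 5 (0xFE): reg=0x29
Register before byte 6: 0x29
After XOR with byte 0xE5: 0xCC

Answer: 0x9F 0x39 0x72 0xE4 0xCF 0x99 0x35 0x6A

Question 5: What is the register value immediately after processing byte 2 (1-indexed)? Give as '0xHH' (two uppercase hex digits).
After byte 1 (0x6D): reg=0x5B
After byte 2 (0x3F): reg=0x3B

Answer: 0x3B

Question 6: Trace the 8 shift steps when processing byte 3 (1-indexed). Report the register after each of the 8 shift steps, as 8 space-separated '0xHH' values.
Answer: 0x2A 0x54 0xA8 0x57 0xAE 0x5B 0xB6 0x6B

Derivation:
After byte 1 (0x6D): reg=0x5B
After byte 2 (0x3F): reg=0x3B
Register before byte 3: 0x3B
After XOR with byte 0x2E: 0x15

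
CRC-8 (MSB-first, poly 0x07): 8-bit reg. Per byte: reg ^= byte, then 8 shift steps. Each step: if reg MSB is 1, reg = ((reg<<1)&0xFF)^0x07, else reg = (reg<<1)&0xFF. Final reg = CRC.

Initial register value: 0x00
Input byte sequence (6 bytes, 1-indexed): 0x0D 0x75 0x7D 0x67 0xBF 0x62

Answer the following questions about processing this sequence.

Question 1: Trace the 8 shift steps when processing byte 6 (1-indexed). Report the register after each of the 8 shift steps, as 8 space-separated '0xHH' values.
After byte 1 (0x0D): reg=0x23
After byte 2 (0x75): reg=0xA5
After byte 3 (0x7D): reg=0x06
After byte 4 (0x67): reg=0x20
After byte 5 (0xBF): reg=0xD4
Register before byte 6: 0xD4
After XOR with byte 0x62: 0xB6

Answer: 0x6B 0xD6 0xAB 0x51 0xA2 0x43 0x86 0x0B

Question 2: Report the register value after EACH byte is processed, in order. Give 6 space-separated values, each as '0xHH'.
0x23 0xA5 0x06 0x20 0xD4 0x0B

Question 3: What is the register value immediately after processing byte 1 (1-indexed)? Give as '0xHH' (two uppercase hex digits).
Answer: 0x23

Derivation:
After byte 1 (0x0D): reg=0x23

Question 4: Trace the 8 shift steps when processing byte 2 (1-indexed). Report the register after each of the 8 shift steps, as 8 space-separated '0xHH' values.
Answer: 0xAC 0x5F 0xBE 0x7B 0xF6 0xEB 0xD1 0xA5

Derivation:
After byte 1 (0x0D): reg=0x23
Register before byte 2: 0x23
After XOR with byte 0x75: 0x56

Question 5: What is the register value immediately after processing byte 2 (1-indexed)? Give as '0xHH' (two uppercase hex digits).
After byte 1 (0x0D): reg=0x23
After byte 2 (0x75): reg=0xA5

Answer: 0xA5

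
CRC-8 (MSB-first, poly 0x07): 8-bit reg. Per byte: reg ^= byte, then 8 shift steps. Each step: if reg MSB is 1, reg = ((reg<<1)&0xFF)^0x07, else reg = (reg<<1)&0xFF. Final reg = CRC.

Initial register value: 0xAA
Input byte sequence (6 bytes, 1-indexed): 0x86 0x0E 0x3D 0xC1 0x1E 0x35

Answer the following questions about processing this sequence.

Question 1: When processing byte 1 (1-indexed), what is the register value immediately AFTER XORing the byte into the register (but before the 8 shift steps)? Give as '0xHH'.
Answer: 0x2C

Derivation:
Register before byte 1: 0xAA
Byte 1: 0x86
0xAA XOR 0x86 = 0x2C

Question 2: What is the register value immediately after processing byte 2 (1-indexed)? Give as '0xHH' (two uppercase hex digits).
Answer: 0x78

Derivation:
After byte 1 (0x86): reg=0xC4
After byte 2 (0x0E): reg=0x78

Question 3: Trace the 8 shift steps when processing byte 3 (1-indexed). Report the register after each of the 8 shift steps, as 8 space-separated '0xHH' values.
Answer: 0x8A 0x13 0x26 0x4C 0x98 0x37 0x6E 0xDC

Derivation:
After byte 1 (0x86): reg=0xC4
After byte 2 (0x0E): reg=0x78
Register before byte 3: 0x78
After XOR with byte 0x3D: 0x45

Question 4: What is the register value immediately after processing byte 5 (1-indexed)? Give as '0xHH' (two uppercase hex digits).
Answer: 0xE4

Derivation:
After byte 1 (0x86): reg=0xC4
After byte 2 (0x0E): reg=0x78
After byte 3 (0x3D): reg=0xDC
After byte 4 (0xC1): reg=0x53
After byte 5 (0x1E): reg=0xE4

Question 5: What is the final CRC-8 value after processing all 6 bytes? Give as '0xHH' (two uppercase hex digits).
Answer: 0x39

Derivation:
After byte 1 (0x86): reg=0xC4
After byte 2 (0x0E): reg=0x78
After byte 3 (0x3D): reg=0xDC
After byte 4 (0xC1): reg=0x53
After byte 5 (0x1E): reg=0xE4
After byte 6 (0x35): reg=0x39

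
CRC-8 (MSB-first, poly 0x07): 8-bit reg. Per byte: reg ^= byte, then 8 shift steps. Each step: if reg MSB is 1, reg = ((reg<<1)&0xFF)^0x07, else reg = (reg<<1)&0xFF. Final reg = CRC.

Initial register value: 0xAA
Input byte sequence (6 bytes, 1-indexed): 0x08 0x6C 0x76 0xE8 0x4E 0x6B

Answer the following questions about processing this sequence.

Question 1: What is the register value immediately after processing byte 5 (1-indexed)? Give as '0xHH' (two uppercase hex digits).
After byte 1 (0x08): reg=0x67
After byte 2 (0x6C): reg=0x31
After byte 3 (0x76): reg=0xD2
After byte 4 (0xE8): reg=0xA6
After byte 5 (0x4E): reg=0x96

Answer: 0x96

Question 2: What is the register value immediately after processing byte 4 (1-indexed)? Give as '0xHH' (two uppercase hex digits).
After byte 1 (0x08): reg=0x67
After byte 2 (0x6C): reg=0x31
After byte 3 (0x76): reg=0xD2
After byte 4 (0xE8): reg=0xA6

Answer: 0xA6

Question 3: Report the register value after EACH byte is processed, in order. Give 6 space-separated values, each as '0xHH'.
0x67 0x31 0xD2 0xA6 0x96 0xFD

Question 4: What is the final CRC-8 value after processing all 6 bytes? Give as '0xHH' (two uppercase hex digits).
Answer: 0xFD

Derivation:
After byte 1 (0x08): reg=0x67
After byte 2 (0x6C): reg=0x31
After byte 3 (0x76): reg=0xD2
After byte 4 (0xE8): reg=0xA6
After byte 5 (0x4E): reg=0x96
After byte 6 (0x6B): reg=0xFD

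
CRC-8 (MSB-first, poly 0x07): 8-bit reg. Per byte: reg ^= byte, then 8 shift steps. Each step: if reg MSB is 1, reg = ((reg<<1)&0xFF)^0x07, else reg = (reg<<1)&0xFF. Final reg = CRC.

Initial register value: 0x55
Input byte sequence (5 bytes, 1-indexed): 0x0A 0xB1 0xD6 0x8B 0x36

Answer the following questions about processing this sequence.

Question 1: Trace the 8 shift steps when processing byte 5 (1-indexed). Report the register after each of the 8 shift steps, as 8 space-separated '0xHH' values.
Answer: 0xCD 0x9D 0x3D 0x7A 0xF4 0xEF 0xD9 0xB5

Derivation:
After byte 1 (0x0A): reg=0x9A
After byte 2 (0xB1): reg=0xD1
After byte 3 (0xD6): reg=0x15
After byte 4 (0x8B): reg=0xD3
Register before byte 5: 0xD3
After XOR with byte 0x36: 0xE5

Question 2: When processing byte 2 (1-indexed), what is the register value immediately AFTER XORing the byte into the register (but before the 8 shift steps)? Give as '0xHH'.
Register before byte 2: 0x9A
Byte 2: 0xB1
0x9A XOR 0xB1 = 0x2B

Answer: 0x2B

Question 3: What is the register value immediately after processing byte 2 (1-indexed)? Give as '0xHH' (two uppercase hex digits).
Answer: 0xD1

Derivation:
After byte 1 (0x0A): reg=0x9A
After byte 2 (0xB1): reg=0xD1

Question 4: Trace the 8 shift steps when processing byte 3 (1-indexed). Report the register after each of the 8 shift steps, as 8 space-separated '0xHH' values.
After byte 1 (0x0A): reg=0x9A
After byte 2 (0xB1): reg=0xD1
Register before byte 3: 0xD1
After XOR with byte 0xD6: 0x07

Answer: 0x0E 0x1C 0x38 0x70 0xE0 0xC7 0x89 0x15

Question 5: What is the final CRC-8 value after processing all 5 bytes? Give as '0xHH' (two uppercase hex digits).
Answer: 0xB5

Derivation:
After byte 1 (0x0A): reg=0x9A
After byte 2 (0xB1): reg=0xD1
After byte 3 (0xD6): reg=0x15
After byte 4 (0x8B): reg=0xD3
After byte 5 (0x36): reg=0xB5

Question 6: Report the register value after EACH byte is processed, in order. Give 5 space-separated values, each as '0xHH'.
0x9A 0xD1 0x15 0xD3 0xB5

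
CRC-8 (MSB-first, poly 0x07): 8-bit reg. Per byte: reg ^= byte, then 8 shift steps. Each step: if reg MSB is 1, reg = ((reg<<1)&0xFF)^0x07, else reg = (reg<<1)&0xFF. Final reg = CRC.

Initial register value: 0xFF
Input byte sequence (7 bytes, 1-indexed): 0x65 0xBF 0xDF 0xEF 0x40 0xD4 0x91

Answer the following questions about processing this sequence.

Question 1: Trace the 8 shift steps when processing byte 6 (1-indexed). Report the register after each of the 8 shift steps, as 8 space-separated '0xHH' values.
After byte 1 (0x65): reg=0xCF
After byte 2 (0xBF): reg=0x57
After byte 3 (0xDF): reg=0xB1
After byte 4 (0xEF): reg=0x9D
After byte 5 (0x40): reg=0x1D
Register before byte 6: 0x1D
After XOR with byte 0xD4: 0xC9

Answer: 0x95 0x2D 0x5A 0xB4 0x6F 0xDE 0xBB 0x71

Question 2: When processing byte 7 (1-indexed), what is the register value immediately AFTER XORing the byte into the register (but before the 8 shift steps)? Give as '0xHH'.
Register before byte 7: 0x71
Byte 7: 0x91
0x71 XOR 0x91 = 0xE0

Answer: 0xE0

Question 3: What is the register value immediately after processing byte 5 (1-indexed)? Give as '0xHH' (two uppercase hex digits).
After byte 1 (0x65): reg=0xCF
After byte 2 (0xBF): reg=0x57
After byte 3 (0xDF): reg=0xB1
After byte 4 (0xEF): reg=0x9D
After byte 5 (0x40): reg=0x1D

Answer: 0x1D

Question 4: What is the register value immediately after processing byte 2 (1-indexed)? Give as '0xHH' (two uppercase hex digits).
Answer: 0x57

Derivation:
After byte 1 (0x65): reg=0xCF
After byte 2 (0xBF): reg=0x57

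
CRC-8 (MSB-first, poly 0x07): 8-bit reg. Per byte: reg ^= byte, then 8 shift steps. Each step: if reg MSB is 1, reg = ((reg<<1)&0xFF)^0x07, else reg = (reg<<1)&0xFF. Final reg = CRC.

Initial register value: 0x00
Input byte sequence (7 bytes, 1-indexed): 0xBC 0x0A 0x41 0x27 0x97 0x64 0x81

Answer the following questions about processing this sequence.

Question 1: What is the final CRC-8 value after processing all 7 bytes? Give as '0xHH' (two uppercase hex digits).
After byte 1 (0xBC): reg=0x3D
After byte 2 (0x0A): reg=0x85
After byte 3 (0x41): reg=0x52
After byte 4 (0x27): reg=0x4C
After byte 5 (0x97): reg=0x0F
After byte 6 (0x64): reg=0x16
After byte 7 (0x81): reg=0xEC

Answer: 0xEC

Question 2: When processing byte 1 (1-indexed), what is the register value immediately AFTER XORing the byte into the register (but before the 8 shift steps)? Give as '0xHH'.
Answer: 0xBC

Derivation:
Register before byte 1: 0x00
Byte 1: 0xBC
0x00 XOR 0xBC = 0xBC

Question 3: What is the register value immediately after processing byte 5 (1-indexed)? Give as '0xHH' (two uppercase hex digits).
After byte 1 (0xBC): reg=0x3D
After byte 2 (0x0A): reg=0x85
After byte 3 (0x41): reg=0x52
After byte 4 (0x27): reg=0x4C
After byte 5 (0x97): reg=0x0F

Answer: 0x0F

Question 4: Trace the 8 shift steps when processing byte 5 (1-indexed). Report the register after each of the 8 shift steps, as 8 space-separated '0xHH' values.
After byte 1 (0xBC): reg=0x3D
After byte 2 (0x0A): reg=0x85
After byte 3 (0x41): reg=0x52
After byte 4 (0x27): reg=0x4C
Register before byte 5: 0x4C
After XOR with byte 0x97: 0xDB

Answer: 0xB1 0x65 0xCA 0x93 0x21 0x42 0x84 0x0F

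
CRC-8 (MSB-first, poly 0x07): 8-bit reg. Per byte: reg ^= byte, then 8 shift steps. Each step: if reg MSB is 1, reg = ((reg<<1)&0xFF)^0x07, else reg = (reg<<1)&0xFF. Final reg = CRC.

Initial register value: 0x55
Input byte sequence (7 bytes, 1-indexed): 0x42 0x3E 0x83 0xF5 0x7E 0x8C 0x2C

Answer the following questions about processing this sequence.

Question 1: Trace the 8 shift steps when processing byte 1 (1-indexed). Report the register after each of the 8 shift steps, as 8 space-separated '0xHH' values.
Answer: 0x2E 0x5C 0xB8 0x77 0xEE 0xDB 0xB1 0x65

Derivation:
Register before byte 1: 0x55
After XOR with byte 0x42: 0x17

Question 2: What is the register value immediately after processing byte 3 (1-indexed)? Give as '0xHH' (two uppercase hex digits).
After byte 1 (0x42): reg=0x65
After byte 2 (0x3E): reg=0x86
After byte 3 (0x83): reg=0x1B

Answer: 0x1B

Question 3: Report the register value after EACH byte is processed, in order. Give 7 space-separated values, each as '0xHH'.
0x65 0x86 0x1B 0x84 0xE8 0x3B 0x65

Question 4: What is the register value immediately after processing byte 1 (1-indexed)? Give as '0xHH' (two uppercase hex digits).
After byte 1 (0x42): reg=0x65

Answer: 0x65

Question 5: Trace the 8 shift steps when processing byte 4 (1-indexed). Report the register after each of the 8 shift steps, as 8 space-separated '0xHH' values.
After byte 1 (0x42): reg=0x65
After byte 2 (0x3E): reg=0x86
After byte 3 (0x83): reg=0x1B
Register before byte 4: 0x1B
After XOR with byte 0xF5: 0xEE

Answer: 0xDB 0xB1 0x65 0xCA 0x93 0x21 0x42 0x84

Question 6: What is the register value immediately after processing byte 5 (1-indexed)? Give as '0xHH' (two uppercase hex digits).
Answer: 0xE8

Derivation:
After byte 1 (0x42): reg=0x65
After byte 2 (0x3E): reg=0x86
After byte 3 (0x83): reg=0x1B
After byte 4 (0xF5): reg=0x84
After byte 5 (0x7E): reg=0xE8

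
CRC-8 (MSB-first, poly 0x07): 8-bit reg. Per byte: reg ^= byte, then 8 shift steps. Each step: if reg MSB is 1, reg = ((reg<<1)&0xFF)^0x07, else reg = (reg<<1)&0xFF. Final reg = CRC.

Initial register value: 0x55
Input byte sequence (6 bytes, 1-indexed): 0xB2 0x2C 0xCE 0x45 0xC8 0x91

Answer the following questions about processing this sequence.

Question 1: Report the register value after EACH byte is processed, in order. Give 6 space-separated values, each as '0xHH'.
0xBB 0xEC 0xEE 0x58 0xF9 0x1F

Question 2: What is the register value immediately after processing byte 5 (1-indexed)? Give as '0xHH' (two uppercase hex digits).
After byte 1 (0xB2): reg=0xBB
After byte 2 (0x2C): reg=0xEC
After byte 3 (0xCE): reg=0xEE
After byte 4 (0x45): reg=0x58
After byte 5 (0xC8): reg=0xF9

Answer: 0xF9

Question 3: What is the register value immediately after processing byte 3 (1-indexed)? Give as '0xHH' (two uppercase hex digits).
Answer: 0xEE

Derivation:
After byte 1 (0xB2): reg=0xBB
After byte 2 (0x2C): reg=0xEC
After byte 3 (0xCE): reg=0xEE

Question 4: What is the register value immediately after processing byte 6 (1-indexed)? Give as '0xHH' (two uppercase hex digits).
After byte 1 (0xB2): reg=0xBB
After byte 2 (0x2C): reg=0xEC
After byte 3 (0xCE): reg=0xEE
After byte 4 (0x45): reg=0x58
After byte 5 (0xC8): reg=0xF9
After byte 6 (0x91): reg=0x1F

Answer: 0x1F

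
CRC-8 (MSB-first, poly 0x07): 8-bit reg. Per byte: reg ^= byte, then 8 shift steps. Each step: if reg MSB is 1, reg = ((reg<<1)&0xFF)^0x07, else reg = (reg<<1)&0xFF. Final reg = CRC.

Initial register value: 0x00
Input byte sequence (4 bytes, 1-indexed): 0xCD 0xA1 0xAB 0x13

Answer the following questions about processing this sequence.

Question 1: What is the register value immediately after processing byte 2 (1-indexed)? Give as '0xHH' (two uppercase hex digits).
Answer: 0x6A

Derivation:
After byte 1 (0xCD): reg=0x6D
After byte 2 (0xA1): reg=0x6A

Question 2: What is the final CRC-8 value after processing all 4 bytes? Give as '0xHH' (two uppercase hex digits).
After byte 1 (0xCD): reg=0x6D
After byte 2 (0xA1): reg=0x6A
After byte 3 (0xAB): reg=0x49
After byte 4 (0x13): reg=0x81

Answer: 0x81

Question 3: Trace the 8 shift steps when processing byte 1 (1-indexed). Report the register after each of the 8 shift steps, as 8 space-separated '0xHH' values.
Answer: 0x9D 0x3D 0x7A 0xF4 0xEF 0xD9 0xB5 0x6D

Derivation:
Register before byte 1: 0x00
After XOR with byte 0xCD: 0xCD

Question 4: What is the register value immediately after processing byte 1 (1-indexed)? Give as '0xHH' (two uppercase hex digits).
After byte 1 (0xCD): reg=0x6D

Answer: 0x6D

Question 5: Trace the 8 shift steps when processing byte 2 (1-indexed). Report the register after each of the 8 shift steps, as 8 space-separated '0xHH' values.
After byte 1 (0xCD): reg=0x6D
Register before byte 2: 0x6D
After XOR with byte 0xA1: 0xCC

Answer: 0x9F 0x39 0x72 0xE4 0xCF 0x99 0x35 0x6A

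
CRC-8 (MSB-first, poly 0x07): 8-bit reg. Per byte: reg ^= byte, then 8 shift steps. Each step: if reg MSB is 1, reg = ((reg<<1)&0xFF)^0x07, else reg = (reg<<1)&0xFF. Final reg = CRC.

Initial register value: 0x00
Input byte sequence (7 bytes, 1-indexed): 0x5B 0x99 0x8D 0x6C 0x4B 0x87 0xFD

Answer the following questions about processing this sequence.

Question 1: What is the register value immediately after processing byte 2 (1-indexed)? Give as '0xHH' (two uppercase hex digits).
After byte 1 (0x5B): reg=0x86
After byte 2 (0x99): reg=0x5D

Answer: 0x5D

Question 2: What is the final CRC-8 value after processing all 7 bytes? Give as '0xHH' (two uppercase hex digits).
Answer: 0x9A

Derivation:
After byte 1 (0x5B): reg=0x86
After byte 2 (0x99): reg=0x5D
After byte 3 (0x8D): reg=0x3E
After byte 4 (0x6C): reg=0xB9
After byte 5 (0x4B): reg=0xD0
After byte 6 (0x87): reg=0xA2
After byte 7 (0xFD): reg=0x9A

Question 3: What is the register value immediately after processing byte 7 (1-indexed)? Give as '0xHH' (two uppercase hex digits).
After byte 1 (0x5B): reg=0x86
After byte 2 (0x99): reg=0x5D
After byte 3 (0x8D): reg=0x3E
After byte 4 (0x6C): reg=0xB9
After byte 5 (0x4B): reg=0xD0
After byte 6 (0x87): reg=0xA2
After byte 7 (0xFD): reg=0x9A

Answer: 0x9A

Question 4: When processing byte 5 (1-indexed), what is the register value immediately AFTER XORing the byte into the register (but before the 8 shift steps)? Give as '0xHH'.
Answer: 0xF2

Derivation:
Register before byte 5: 0xB9
Byte 5: 0x4B
0xB9 XOR 0x4B = 0xF2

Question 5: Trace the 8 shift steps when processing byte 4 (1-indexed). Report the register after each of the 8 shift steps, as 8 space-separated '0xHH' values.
Answer: 0xA4 0x4F 0x9E 0x3B 0x76 0xEC 0xDF 0xB9

Derivation:
After byte 1 (0x5B): reg=0x86
After byte 2 (0x99): reg=0x5D
After byte 3 (0x8D): reg=0x3E
Register before byte 4: 0x3E
After XOR with byte 0x6C: 0x52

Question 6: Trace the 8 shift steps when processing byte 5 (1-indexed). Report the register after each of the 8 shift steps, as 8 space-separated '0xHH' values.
After byte 1 (0x5B): reg=0x86
After byte 2 (0x99): reg=0x5D
After byte 3 (0x8D): reg=0x3E
After byte 4 (0x6C): reg=0xB9
Register before byte 5: 0xB9
After XOR with byte 0x4B: 0xF2

Answer: 0xE3 0xC1 0x85 0x0D 0x1A 0x34 0x68 0xD0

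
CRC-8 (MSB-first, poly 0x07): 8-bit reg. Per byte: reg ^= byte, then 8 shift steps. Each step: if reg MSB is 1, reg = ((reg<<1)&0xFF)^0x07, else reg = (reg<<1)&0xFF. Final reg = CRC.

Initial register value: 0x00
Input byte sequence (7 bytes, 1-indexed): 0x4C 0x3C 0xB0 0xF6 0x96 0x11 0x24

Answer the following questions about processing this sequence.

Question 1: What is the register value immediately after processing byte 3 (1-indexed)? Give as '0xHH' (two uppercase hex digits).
After byte 1 (0x4C): reg=0xE3
After byte 2 (0x3C): reg=0x13
After byte 3 (0xB0): reg=0x60

Answer: 0x60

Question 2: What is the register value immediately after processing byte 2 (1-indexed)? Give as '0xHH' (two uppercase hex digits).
After byte 1 (0x4C): reg=0xE3
After byte 2 (0x3C): reg=0x13

Answer: 0x13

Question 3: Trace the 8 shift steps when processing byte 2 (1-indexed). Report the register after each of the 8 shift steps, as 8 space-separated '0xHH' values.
After byte 1 (0x4C): reg=0xE3
Register before byte 2: 0xE3
After XOR with byte 0x3C: 0xDF

Answer: 0xB9 0x75 0xEA 0xD3 0xA1 0x45 0x8A 0x13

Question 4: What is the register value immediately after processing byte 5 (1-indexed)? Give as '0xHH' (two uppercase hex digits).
After byte 1 (0x4C): reg=0xE3
After byte 2 (0x3C): reg=0x13
After byte 3 (0xB0): reg=0x60
After byte 4 (0xF6): reg=0xEB
After byte 5 (0x96): reg=0x74

Answer: 0x74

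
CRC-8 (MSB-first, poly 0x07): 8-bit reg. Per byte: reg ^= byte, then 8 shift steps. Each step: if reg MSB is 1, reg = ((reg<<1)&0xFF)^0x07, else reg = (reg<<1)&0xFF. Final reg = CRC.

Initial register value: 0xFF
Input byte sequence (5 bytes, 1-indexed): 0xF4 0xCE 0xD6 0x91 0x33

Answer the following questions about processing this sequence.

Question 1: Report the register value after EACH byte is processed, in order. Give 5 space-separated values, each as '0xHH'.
0x31 0xF3 0xFB 0x11 0xEE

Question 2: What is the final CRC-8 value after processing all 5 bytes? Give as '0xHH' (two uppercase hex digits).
Answer: 0xEE

Derivation:
After byte 1 (0xF4): reg=0x31
After byte 2 (0xCE): reg=0xF3
After byte 3 (0xD6): reg=0xFB
After byte 4 (0x91): reg=0x11
After byte 5 (0x33): reg=0xEE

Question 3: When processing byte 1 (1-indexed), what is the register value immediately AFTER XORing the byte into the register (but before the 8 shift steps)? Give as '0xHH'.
Answer: 0x0B

Derivation:
Register before byte 1: 0xFF
Byte 1: 0xF4
0xFF XOR 0xF4 = 0x0B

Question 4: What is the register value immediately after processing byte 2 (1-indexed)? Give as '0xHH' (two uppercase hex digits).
After byte 1 (0xF4): reg=0x31
After byte 2 (0xCE): reg=0xF3

Answer: 0xF3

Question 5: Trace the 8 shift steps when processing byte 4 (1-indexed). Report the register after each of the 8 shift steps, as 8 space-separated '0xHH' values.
After byte 1 (0xF4): reg=0x31
After byte 2 (0xCE): reg=0xF3
After byte 3 (0xD6): reg=0xFB
Register before byte 4: 0xFB
After XOR with byte 0x91: 0x6A

Answer: 0xD4 0xAF 0x59 0xB2 0x63 0xC6 0x8B 0x11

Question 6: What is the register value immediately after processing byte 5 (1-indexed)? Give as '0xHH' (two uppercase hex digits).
After byte 1 (0xF4): reg=0x31
After byte 2 (0xCE): reg=0xF3
After byte 3 (0xD6): reg=0xFB
After byte 4 (0x91): reg=0x11
After byte 5 (0x33): reg=0xEE

Answer: 0xEE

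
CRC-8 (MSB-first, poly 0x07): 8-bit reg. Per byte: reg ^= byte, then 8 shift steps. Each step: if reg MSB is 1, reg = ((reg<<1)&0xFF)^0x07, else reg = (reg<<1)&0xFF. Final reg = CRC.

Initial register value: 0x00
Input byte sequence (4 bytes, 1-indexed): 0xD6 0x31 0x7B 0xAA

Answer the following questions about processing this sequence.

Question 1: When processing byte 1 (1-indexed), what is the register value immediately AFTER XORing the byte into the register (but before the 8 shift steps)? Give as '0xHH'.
Register before byte 1: 0x00
Byte 1: 0xD6
0x00 XOR 0xD6 = 0xD6

Answer: 0xD6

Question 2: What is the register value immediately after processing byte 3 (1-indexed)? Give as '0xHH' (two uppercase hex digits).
After byte 1 (0xD6): reg=0x2C
After byte 2 (0x31): reg=0x53
After byte 3 (0x7B): reg=0xD8

Answer: 0xD8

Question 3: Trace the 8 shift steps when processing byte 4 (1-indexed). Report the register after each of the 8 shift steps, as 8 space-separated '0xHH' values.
Answer: 0xE4 0xCF 0x99 0x35 0x6A 0xD4 0xAF 0x59

Derivation:
After byte 1 (0xD6): reg=0x2C
After byte 2 (0x31): reg=0x53
After byte 3 (0x7B): reg=0xD8
Register before byte 4: 0xD8
After XOR with byte 0xAA: 0x72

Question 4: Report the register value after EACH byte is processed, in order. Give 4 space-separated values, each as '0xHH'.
0x2C 0x53 0xD8 0x59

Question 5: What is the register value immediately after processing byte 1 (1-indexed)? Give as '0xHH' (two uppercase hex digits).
Answer: 0x2C

Derivation:
After byte 1 (0xD6): reg=0x2C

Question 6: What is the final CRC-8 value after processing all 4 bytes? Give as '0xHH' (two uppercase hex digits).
Answer: 0x59

Derivation:
After byte 1 (0xD6): reg=0x2C
After byte 2 (0x31): reg=0x53
After byte 3 (0x7B): reg=0xD8
After byte 4 (0xAA): reg=0x59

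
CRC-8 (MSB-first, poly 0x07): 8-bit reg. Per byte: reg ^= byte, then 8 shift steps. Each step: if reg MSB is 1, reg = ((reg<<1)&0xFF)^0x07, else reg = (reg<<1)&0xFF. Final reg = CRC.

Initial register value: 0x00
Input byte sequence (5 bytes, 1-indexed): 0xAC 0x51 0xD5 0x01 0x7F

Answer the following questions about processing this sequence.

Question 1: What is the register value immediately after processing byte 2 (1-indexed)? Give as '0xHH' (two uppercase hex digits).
After byte 1 (0xAC): reg=0x4D
After byte 2 (0x51): reg=0x54

Answer: 0x54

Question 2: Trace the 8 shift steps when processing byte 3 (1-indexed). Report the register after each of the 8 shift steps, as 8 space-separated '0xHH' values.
Answer: 0x05 0x0A 0x14 0x28 0x50 0xA0 0x47 0x8E

Derivation:
After byte 1 (0xAC): reg=0x4D
After byte 2 (0x51): reg=0x54
Register before byte 3: 0x54
After XOR with byte 0xD5: 0x81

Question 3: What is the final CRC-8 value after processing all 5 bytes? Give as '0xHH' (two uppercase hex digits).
Answer: 0x0F

Derivation:
After byte 1 (0xAC): reg=0x4D
After byte 2 (0x51): reg=0x54
After byte 3 (0xD5): reg=0x8E
After byte 4 (0x01): reg=0xA4
After byte 5 (0x7F): reg=0x0F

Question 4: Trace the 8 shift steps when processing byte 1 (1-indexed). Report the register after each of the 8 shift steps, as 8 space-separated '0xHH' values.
Answer: 0x5F 0xBE 0x7B 0xF6 0xEB 0xD1 0xA5 0x4D

Derivation:
Register before byte 1: 0x00
After XOR with byte 0xAC: 0xAC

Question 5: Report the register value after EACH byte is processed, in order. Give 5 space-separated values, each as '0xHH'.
0x4D 0x54 0x8E 0xA4 0x0F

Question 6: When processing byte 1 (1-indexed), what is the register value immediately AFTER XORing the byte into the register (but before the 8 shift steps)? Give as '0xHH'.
Register before byte 1: 0x00
Byte 1: 0xAC
0x00 XOR 0xAC = 0xAC

Answer: 0xAC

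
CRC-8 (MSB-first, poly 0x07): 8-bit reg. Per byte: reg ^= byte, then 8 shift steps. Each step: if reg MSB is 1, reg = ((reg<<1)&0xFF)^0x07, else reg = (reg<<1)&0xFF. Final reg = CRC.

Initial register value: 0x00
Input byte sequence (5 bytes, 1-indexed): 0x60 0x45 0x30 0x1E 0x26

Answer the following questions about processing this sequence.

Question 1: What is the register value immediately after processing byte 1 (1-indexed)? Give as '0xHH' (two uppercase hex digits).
Answer: 0x27

Derivation:
After byte 1 (0x60): reg=0x27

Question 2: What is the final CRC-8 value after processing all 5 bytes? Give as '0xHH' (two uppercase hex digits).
After byte 1 (0x60): reg=0x27
After byte 2 (0x45): reg=0x29
After byte 3 (0x30): reg=0x4F
After byte 4 (0x1E): reg=0xB0
After byte 5 (0x26): reg=0xEB

Answer: 0xEB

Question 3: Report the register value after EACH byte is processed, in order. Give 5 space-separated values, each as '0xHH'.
0x27 0x29 0x4F 0xB0 0xEB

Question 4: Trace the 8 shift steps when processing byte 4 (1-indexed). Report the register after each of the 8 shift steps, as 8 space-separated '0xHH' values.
After byte 1 (0x60): reg=0x27
After byte 2 (0x45): reg=0x29
After byte 3 (0x30): reg=0x4F
Register before byte 4: 0x4F
After XOR with byte 0x1E: 0x51

Answer: 0xA2 0x43 0x86 0x0B 0x16 0x2C 0x58 0xB0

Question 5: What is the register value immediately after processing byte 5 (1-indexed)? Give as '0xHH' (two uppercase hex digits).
Answer: 0xEB

Derivation:
After byte 1 (0x60): reg=0x27
After byte 2 (0x45): reg=0x29
After byte 3 (0x30): reg=0x4F
After byte 4 (0x1E): reg=0xB0
After byte 5 (0x26): reg=0xEB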